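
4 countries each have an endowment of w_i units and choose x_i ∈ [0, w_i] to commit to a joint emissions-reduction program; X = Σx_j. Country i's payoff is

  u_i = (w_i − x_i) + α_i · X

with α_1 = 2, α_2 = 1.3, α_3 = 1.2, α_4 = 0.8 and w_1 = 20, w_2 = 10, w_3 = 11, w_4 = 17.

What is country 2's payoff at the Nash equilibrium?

53.3

∂u_i/∂x_i = α_i − 1, so country i contributes w_i if α_i > 1, else 0.
α_i > 1 for i ∈ {1, 2, 3}; NE contributions (20, 10, 11, 0), X = 41.
u_2 = (10 − 10) + 1.3·41 = 53.3.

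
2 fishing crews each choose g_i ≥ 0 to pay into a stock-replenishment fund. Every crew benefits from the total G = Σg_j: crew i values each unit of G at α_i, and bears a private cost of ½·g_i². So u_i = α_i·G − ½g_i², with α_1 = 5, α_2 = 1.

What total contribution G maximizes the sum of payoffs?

Planner FOC: ∂(Σu_j)/∂g_i = (Σα_j) − g_i = 0, so g_i^SO = Σα_j = 6 for every i; G^SO = 12.

12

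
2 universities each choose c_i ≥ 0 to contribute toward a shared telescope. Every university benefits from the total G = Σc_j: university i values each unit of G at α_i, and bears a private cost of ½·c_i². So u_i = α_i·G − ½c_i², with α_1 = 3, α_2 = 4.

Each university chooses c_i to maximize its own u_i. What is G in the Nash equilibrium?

7

University i's FOC: ∂u_i/∂c_i = α_i − c_i = 0, so c_i* = α_i.
NE contributions = (3, 4); G = 7.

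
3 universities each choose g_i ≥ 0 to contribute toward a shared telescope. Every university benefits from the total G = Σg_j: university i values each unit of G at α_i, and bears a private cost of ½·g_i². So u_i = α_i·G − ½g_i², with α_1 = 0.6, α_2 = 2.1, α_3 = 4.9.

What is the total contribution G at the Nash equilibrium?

University i's FOC: ∂u_i/∂g_i = α_i − g_i = 0, so g_i* = α_i.
NE contributions = (0.6, 2.1, 4.9); G = 7.6.

7.6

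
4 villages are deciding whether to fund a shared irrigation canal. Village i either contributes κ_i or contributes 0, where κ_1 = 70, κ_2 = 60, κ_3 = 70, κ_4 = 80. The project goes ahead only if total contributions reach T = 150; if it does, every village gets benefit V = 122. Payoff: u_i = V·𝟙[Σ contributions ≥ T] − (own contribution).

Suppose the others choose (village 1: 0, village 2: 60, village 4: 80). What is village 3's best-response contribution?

70

Others' total = 140. Contributing 70 brings total to 210 ≥ 150: gain V − κ_3 = 52.
Best response: 70.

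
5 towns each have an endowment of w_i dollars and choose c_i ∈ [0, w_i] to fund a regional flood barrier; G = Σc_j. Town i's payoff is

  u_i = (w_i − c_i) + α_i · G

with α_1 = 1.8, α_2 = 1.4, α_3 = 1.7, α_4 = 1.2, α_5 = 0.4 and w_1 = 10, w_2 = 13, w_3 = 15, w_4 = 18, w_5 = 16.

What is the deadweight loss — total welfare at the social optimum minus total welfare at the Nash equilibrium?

∂u_i/∂c_i = α_i − 1, so town i contributes w_i if α_i > 1, else 0.
α_i > 1 for i ∈ {1, 2, 3, 4}; NE contributions (10, 13, 15, 18, 0), G = 56.
W^NE = Σw_i − G^NE + (Σα_i)·G^NE = 72 + 5.5·56 = 380.
Planner: ∂(Σu_j)/∂c_i = Σα_j − 1 = 5.5 > 0, so everyone contributes w_i; G^SO = 72, W^SO = 72 + 5.5·72 = 468.
Deadweight loss = 88.

88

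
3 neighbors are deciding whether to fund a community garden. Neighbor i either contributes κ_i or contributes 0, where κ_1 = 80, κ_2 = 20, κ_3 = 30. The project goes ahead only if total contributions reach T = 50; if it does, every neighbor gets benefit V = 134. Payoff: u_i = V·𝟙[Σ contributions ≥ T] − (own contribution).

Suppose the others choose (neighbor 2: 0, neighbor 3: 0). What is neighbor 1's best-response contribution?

80

Others' total = 0. Contributing 80 brings total to 80 ≥ 50: gain V − κ_1 = 54.
Best response: 80.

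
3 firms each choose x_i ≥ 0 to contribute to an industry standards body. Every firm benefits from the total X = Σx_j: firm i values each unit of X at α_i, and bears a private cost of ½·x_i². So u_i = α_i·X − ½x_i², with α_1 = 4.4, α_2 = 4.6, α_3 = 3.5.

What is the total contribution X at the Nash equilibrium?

12.5

Firm i's FOC: ∂u_i/∂x_i = α_i − x_i = 0, so x_i* = α_i.
NE contributions = (4.4, 4.6, 3.5); X = 12.5.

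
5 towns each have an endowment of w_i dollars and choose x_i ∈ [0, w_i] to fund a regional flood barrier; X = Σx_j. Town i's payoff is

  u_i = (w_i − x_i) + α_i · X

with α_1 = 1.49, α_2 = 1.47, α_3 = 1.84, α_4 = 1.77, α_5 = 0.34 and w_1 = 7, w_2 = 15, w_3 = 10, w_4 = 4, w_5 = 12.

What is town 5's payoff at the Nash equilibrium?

24.24

∂u_i/∂x_i = α_i − 1, so town i contributes w_i if α_i > 1, else 0.
α_i > 1 for i ∈ {1, 2, 3, 4}; NE contributions (7, 15, 10, 4, 0), X = 36.
u_5 = (12 − 0) + 0.34·36 = 24.24.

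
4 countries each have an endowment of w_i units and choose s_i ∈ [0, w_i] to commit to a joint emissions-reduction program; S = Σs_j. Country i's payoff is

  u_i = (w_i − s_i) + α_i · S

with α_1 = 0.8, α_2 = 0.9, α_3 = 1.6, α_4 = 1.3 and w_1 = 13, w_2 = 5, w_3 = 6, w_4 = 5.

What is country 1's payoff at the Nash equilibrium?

∂u_i/∂s_i = α_i − 1, so country i contributes w_i if α_i > 1, else 0.
α_i > 1 for i ∈ {3, 4}; NE contributions (0, 0, 6, 5), S = 11.
u_1 = (13 − 0) + 0.8·11 = 21.8.

21.8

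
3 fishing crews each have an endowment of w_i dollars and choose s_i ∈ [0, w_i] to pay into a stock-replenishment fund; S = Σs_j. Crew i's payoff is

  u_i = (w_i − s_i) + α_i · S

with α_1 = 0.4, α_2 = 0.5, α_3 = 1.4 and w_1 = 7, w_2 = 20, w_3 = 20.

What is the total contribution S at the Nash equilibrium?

20

∂u_i/∂s_i = α_i − 1, so crew i contributes w_i if α_i > 1, else 0.
α_i > 1 for i ∈ {3}; NE contributions (0, 0, 20), S = 20.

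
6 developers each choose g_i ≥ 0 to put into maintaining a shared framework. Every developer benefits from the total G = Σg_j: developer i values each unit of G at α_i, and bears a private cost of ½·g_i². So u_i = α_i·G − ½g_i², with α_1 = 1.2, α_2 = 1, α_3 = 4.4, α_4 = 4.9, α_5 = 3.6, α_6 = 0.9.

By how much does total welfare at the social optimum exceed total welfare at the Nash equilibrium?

Developer i's FOC: ∂u_i/∂g_i = α_i − g_i = 0, so g_i* = α_i.
NE contributions = (1.2, 1, 4.4, 4.9, 3.6, 0.9); G = 16.
W^NE = (Σα)·G − ½Σα_i² = 16² − ½·59.58 = 226.21.
Planner sets g_i = Σα_j = 16 for every i, so G^SO = 6·16 = 96.
W^SO = (Σα)·G^SO − ½·6·(Σα)² = (6/2)·16² = 768.
Deadweight loss = W^SO − W^NE = 541.79.

541.79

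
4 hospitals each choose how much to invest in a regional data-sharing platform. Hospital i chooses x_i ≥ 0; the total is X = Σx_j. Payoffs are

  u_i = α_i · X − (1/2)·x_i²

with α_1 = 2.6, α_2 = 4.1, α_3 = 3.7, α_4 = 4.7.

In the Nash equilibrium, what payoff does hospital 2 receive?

53.505

Hospital i's FOC: ∂u_i/∂x_i = α_i − x_i = 0, so x_i* = α_i.
NE contributions = (2.6, 4.1, 3.7, 4.7); X = 15.1.
u_2 = α_2·X − ½·(x_2)² = 4.1·15.1 − ½·4.1² = 53.505.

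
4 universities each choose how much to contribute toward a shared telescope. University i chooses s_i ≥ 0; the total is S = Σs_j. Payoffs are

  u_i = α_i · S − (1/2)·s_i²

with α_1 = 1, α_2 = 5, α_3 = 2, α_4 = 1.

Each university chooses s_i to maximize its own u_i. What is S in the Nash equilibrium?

University i's FOC: ∂u_i/∂s_i = α_i − s_i = 0, so s_i* = α_i.
NE contributions = (1, 5, 2, 1); S = 9.

9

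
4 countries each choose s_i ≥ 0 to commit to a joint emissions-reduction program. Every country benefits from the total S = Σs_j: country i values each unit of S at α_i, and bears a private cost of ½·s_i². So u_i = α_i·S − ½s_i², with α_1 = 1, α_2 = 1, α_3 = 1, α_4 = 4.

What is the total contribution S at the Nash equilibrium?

7

Country i's FOC: ∂u_i/∂s_i = α_i − s_i = 0, so s_i* = α_i.
NE contributions = (1, 1, 1, 4); S = 7.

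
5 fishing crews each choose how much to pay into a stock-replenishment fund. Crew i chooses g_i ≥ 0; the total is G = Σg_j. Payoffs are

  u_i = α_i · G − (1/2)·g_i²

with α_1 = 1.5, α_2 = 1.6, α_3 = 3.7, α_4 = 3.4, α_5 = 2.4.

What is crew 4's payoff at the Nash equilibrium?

37.06

Crew i's FOC: ∂u_i/∂g_i = α_i − g_i = 0, so g_i* = α_i.
NE contributions = (1.5, 1.6, 3.7, 3.4, 2.4); G = 12.6.
u_4 = α_4·G − ½·(g_4)² = 3.4·12.6 − ½·3.4² = 37.06.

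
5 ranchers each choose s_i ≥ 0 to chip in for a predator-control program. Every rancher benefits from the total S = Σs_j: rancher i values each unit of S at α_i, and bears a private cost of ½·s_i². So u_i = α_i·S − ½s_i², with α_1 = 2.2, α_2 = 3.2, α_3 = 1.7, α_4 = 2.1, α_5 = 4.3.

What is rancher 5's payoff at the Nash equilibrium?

Rancher i's FOC: ∂u_i/∂s_i = α_i − s_i = 0, so s_i* = α_i.
NE contributions = (2.2, 3.2, 1.7, 2.1, 4.3); S = 13.5.
u_5 = α_5·S − ½·(s_5)² = 4.3·13.5 − ½·4.3² = 48.805.

48.805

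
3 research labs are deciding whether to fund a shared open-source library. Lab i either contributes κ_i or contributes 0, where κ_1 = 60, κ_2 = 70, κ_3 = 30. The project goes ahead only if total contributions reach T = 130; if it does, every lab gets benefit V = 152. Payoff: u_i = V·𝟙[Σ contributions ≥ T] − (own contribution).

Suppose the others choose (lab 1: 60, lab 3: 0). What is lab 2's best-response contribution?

70

Others' total = 60. Contributing 70 brings total to 130 ≥ 130: gain V − κ_2 = 82.
Best response: 70.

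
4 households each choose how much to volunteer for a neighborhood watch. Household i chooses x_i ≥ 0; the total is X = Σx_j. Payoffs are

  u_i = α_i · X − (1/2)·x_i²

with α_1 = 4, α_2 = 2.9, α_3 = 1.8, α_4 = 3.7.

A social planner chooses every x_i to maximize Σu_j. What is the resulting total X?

49.6

Planner FOC: ∂(Σu_j)/∂x_i = (Σα_j) − x_i = 0, so x_i^SO = Σα_j = 12.4 for every i; X^SO = 49.6.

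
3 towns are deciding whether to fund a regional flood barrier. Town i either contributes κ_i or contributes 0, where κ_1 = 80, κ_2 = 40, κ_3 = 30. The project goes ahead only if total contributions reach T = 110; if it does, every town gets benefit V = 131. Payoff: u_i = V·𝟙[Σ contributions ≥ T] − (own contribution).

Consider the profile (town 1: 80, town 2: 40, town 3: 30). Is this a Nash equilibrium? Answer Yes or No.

No

Total = 150 ≥ 110: provided.
Town 1 (pledges 80, payoff 51): dropping to 0 → total 70, payoff 0. No gain.
Town 2 (pledges 40, payoff 91): dropping to 0 → total 110, payoff 131. Profitable deviation.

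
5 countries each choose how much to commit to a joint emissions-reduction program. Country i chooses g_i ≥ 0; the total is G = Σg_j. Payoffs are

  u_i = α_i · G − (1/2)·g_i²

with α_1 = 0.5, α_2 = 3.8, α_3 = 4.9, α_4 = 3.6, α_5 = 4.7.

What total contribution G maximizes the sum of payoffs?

Planner FOC: ∂(Σu_j)/∂g_i = (Σα_j) − g_i = 0, so g_i^SO = Σα_j = 17.5 for every i; G^SO = 87.5.

87.5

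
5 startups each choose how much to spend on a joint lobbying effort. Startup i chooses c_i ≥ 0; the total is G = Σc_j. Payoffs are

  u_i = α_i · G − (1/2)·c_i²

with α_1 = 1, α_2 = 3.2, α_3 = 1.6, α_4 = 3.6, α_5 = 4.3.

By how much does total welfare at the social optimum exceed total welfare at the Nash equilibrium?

304.16

Startup i's FOC: ∂u_i/∂c_i = α_i − c_i = 0, so c_i* = α_i.
NE contributions = (1, 3.2, 1.6, 3.6, 4.3); G = 13.7.
W^NE = (Σα)·G − ½Σα_i² = 13.7² − ½·45.25 = 165.065.
Planner sets c_i = Σα_j = 13.7 for every i, so G^SO = 5·13.7 = 68.5.
W^SO = (Σα)·G^SO − ½·5·(Σα)² = (5/2)·13.7² = 469.225.
Deadweight loss = W^SO − W^NE = 304.16.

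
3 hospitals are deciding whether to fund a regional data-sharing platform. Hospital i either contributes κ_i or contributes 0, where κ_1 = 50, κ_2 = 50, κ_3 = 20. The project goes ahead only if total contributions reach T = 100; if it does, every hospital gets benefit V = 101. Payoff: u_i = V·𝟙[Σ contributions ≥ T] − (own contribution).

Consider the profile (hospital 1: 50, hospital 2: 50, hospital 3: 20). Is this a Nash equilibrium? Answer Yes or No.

No

Total = 120 ≥ 100: provided.
Hospital 1 (pledges 50, payoff 51): dropping to 0 → total 70, payoff 0. No gain.
Hospital 2 (pledges 50, payoff 51): dropping to 0 → total 70, payoff 0. No gain.
Hospital 3 (pledges 20, payoff 81): dropping to 0 → total 100, payoff 101. Profitable deviation.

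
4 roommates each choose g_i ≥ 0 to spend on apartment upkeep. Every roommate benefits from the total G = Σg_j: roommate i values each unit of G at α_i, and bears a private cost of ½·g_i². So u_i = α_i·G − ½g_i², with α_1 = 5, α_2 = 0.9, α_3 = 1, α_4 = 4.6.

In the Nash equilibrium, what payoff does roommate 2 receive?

Roommate i's FOC: ∂u_i/∂g_i = α_i − g_i = 0, so g_i* = α_i.
NE contributions = (5, 0.9, 1, 4.6); G = 11.5.
u_2 = α_2·G − ½·(g_2)² = 0.9·11.5 − ½·0.9² = 9.945.

9.945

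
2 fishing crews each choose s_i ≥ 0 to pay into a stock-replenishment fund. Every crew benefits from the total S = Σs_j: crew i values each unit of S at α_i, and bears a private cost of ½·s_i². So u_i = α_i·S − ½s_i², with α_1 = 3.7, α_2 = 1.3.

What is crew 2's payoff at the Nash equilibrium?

5.655

Crew i's FOC: ∂u_i/∂s_i = α_i − s_i = 0, so s_i* = α_i.
NE contributions = (3.7, 1.3); S = 5.
u_2 = α_2·S − ½·(s_2)² = 1.3·5 − ½·1.3² = 5.655.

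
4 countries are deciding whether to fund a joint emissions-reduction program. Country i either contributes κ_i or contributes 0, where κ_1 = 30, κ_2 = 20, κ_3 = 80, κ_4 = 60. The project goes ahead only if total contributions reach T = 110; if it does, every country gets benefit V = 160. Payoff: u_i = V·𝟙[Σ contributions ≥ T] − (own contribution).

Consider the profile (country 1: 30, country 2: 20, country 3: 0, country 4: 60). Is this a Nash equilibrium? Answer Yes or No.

Total = 110 ≥ 110: provided.
Country 1 (pledges 30, payoff 130): dropping to 0 → total 80, payoff 0. No gain.
Country 2 (pledges 20, payoff 140): dropping to 0 → total 90, payoff 0. No gain.
Country 3 (pledges 0, payoff 160): pledging 80 → total 190, payoff 80. No gain.
Country 4 (pledges 60, payoff 100): dropping to 0 → total 50, payoff 0. No gain.

Yes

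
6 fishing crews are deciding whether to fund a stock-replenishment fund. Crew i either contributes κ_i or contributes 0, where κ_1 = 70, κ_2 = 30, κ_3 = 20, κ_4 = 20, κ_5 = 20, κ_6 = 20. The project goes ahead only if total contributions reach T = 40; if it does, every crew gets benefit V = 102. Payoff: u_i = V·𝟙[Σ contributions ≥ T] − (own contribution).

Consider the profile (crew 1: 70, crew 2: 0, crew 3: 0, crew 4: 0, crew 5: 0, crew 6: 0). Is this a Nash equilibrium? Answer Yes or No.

Total = 70 ≥ 40: provided.
Crew 1 (pledges 70, payoff 32): dropping to 0 → total 0, payoff 0. No gain.
Crew 2 (pledges 0, payoff 102): pledging 30 → total 100, payoff 72. No gain.
Crew 3 (pledges 0, payoff 102): pledging 20 → total 90, payoff 82. No gain.
Crew 4 (pledges 0, payoff 102): pledging 20 → total 90, payoff 82. No gain.
Crew 5 (pledges 0, payoff 102): pledging 20 → total 90, payoff 82. No gain.
Crew 6 (pledges 0, payoff 102): pledging 20 → total 90, payoff 82. No gain.

Yes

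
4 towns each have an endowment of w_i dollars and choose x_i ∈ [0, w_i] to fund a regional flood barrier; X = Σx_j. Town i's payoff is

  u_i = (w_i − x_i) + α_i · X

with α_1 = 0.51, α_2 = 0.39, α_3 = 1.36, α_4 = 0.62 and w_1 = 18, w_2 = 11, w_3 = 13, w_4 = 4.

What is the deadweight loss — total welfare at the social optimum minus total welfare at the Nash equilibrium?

∂u_i/∂x_i = α_i − 1, so town i contributes w_i if α_i > 1, else 0.
α_i > 1 for i ∈ {3}; NE contributions (0, 0, 13, 0), X = 13.
W^NE = Σw_i − X^NE + (Σα_i)·X^NE = 46 + 1.88·13 = 70.44.
Planner: ∂(Σu_j)/∂x_i = Σα_j − 1 = 1.88 > 0, so everyone contributes w_i; X^SO = 46, W^SO = 46 + 1.88·46 = 132.48.
Deadweight loss = 62.04.

62.04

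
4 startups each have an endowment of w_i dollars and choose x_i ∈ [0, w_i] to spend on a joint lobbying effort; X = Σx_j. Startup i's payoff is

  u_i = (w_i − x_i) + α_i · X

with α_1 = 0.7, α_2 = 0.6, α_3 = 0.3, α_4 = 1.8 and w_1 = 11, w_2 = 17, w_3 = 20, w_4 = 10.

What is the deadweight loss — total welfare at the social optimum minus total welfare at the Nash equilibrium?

115.2

∂u_i/∂x_i = α_i − 1, so startup i contributes w_i if α_i > 1, else 0.
α_i > 1 for i ∈ {4}; NE contributions (0, 0, 0, 10), X = 10.
W^NE = Σw_i − X^NE + (Σα_i)·X^NE = 58 + 2.4·10 = 82.
Planner: ∂(Σu_j)/∂x_i = Σα_j − 1 = 2.4 > 0, so everyone contributes w_i; X^SO = 58, W^SO = 58 + 2.4·58 = 197.2.
Deadweight loss = 115.2.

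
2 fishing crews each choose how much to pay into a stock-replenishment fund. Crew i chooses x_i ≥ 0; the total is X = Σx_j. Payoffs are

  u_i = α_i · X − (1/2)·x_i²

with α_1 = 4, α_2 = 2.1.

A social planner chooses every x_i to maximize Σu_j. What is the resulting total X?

Planner FOC: ∂(Σu_j)/∂x_i = (Σα_j) − x_i = 0, so x_i^SO = Σα_j = 6.1 for every i; X^SO = 12.2.

12.2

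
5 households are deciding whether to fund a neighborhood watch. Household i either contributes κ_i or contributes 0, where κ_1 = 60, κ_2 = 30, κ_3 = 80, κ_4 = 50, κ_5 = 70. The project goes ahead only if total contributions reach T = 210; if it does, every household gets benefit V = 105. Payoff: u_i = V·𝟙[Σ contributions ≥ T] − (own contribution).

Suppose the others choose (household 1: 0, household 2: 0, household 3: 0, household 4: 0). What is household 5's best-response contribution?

0

Others' total = 0. Even contributing 70 gives 70 < 210: no benefit either way.
Best response: 0.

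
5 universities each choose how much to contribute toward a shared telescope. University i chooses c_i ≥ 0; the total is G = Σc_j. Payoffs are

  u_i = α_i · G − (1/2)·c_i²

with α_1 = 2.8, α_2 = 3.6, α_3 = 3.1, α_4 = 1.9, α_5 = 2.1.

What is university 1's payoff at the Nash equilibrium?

University i's FOC: ∂u_i/∂c_i = α_i − c_i = 0, so c_i* = α_i.
NE contributions = (2.8, 3.6, 3.1, 1.9, 2.1); G = 13.5.
u_1 = α_1·G − ½·(c_1)² = 2.8·13.5 − ½·2.8² = 33.88.

33.88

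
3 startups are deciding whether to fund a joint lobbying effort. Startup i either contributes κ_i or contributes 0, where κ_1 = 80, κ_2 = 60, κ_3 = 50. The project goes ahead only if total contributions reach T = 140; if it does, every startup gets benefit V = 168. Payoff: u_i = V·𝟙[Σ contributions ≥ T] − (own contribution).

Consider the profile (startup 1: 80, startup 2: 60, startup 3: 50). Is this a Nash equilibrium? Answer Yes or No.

No

Total = 190 ≥ 140: provided.
Startup 1 (pledges 80, payoff 88): dropping to 0 → total 110, payoff 0. No gain.
Startup 2 (pledges 60, payoff 108): dropping to 0 → total 130, payoff 0. No gain.
Startup 3 (pledges 50, payoff 118): dropping to 0 → total 140, payoff 168. Profitable deviation.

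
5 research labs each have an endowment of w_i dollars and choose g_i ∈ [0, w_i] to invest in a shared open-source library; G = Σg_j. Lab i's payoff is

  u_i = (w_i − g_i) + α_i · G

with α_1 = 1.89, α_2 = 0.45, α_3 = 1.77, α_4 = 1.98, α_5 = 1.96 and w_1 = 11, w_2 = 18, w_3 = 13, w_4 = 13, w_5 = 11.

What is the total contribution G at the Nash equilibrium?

48

∂u_i/∂g_i = α_i − 1, so lab i contributes w_i if α_i > 1, else 0.
α_i > 1 for i ∈ {1, 3, 4, 5}; NE contributions (11, 0, 13, 13, 11), G = 48.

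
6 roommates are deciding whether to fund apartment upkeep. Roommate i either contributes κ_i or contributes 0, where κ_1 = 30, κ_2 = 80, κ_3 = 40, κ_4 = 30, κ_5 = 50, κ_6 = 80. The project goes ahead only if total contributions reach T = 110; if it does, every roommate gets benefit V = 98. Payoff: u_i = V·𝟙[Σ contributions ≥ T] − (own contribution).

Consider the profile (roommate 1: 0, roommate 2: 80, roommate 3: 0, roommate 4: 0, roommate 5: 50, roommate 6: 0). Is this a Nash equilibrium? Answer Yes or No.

Total = 130 ≥ 110: provided.
Roommate 1 (pledges 0, payoff 98): pledging 30 → total 160, payoff 68. No gain.
Roommate 2 (pledges 80, payoff 18): dropping to 0 → total 50, payoff 0. No gain.
Roommate 3 (pledges 0, payoff 98): pledging 40 → total 170, payoff 58. No gain.
Roommate 4 (pledges 0, payoff 98): pledging 30 → total 160, payoff 68. No gain.
Roommate 5 (pledges 50, payoff 48): dropping to 0 → total 80, payoff 0. No gain.
Roommate 6 (pledges 0, payoff 98): pledging 80 → total 210, payoff 18. No gain.

Yes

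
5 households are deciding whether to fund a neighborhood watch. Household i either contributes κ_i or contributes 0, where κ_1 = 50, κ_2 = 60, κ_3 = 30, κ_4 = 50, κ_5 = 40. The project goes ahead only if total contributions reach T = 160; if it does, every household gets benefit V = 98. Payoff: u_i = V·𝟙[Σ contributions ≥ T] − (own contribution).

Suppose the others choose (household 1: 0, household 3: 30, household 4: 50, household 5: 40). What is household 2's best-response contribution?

Others' total = 120. Contributing 60 brings total to 180 ≥ 160: gain V − κ_2 = 38.
Best response: 60.

60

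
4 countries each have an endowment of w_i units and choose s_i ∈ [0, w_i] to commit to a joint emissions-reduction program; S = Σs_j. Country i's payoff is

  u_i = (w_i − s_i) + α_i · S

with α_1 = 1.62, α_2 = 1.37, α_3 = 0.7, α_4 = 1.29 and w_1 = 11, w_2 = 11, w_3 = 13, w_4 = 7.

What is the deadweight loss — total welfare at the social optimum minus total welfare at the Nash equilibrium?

∂u_i/∂s_i = α_i − 1, so country i contributes w_i if α_i > 1, else 0.
α_i > 1 for i ∈ {1, 2, 4}; NE contributions (11, 11, 0, 7), S = 29.
W^NE = Σw_i − S^NE + (Σα_i)·S^NE = 42 + 3.98·29 = 157.42.
Planner: ∂(Σu_j)/∂s_i = Σα_j − 1 = 3.98 > 0, so everyone contributes w_i; S^SO = 42, W^SO = 42 + 3.98·42 = 209.16.
Deadweight loss = 51.74.

51.74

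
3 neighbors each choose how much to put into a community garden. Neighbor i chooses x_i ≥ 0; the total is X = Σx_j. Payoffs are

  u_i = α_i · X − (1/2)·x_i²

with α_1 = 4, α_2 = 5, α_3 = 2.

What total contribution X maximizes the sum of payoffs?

33

Planner FOC: ∂(Σu_j)/∂x_i = (Σα_j) − x_i = 0, so x_i^SO = Σα_j = 11 for every i; X^SO = 33.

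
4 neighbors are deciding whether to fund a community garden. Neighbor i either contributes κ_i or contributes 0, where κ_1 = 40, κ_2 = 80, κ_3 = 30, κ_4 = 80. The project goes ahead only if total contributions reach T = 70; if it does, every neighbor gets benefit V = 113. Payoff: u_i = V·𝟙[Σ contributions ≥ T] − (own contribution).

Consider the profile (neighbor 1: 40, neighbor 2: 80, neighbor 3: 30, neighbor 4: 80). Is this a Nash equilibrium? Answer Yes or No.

Total = 230 ≥ 70: provided.
Neighbor 1 (pledges 40, payoff 73): dropping to 0 → total 190, payoff 113. Profitable deviation.

No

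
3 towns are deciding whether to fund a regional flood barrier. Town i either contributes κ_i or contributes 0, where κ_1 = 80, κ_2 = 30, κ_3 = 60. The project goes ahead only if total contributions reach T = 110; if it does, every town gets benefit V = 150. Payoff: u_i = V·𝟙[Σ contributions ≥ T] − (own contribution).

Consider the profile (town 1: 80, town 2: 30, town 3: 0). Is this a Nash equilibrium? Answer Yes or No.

Total = 110 ≥ 110: provided.
Town 1 (pledges 80, payoff 70): dropping to 0 → total 30, payoff 0. No gain.
Town 2 (pledges 30, payoff 120): dropping to 0 → total 80, payoff 0. No gain.
Town 3 (pledges 0, payoff 150): pledging 60 → total 170, payoff 90. No gain.

Yes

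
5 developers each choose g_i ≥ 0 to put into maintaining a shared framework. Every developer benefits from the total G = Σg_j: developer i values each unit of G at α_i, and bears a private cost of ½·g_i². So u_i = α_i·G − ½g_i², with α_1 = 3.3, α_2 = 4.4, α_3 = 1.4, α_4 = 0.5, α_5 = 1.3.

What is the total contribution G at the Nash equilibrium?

10.9

Developer i's FOC: ∂u_i/∂g_i = α_i − g_i = 0, so g_i* = α_i.
NE contributions = (3.3, 4.4, 1.4, 0.5, 1.3); G = 10.9.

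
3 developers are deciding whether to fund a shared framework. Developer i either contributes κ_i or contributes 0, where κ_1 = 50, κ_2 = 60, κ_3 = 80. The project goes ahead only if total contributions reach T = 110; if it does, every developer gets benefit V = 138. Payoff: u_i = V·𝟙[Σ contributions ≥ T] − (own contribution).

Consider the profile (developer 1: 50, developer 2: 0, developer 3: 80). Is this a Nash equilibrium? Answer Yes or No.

Total = 130 ≥ 110: provided.
Developer 1 (pledges 50, payoff 88): dropping to 0 → total 80, payoff 0. No gain.
Developer 2 (pledges 0, payoff 138): pledging 60 → total 190, payoff 78. No gain.
Developer 3 (pledges 80, payoff 58): dropping to 0 → total 50, payoff 0. No gain.

Yes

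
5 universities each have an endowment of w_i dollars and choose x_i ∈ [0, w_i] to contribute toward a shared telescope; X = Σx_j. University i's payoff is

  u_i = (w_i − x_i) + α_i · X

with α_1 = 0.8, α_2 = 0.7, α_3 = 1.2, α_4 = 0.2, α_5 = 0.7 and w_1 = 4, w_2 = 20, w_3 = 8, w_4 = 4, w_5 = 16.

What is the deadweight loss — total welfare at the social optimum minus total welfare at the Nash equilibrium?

114.4

∂u_i/∂x_i = α_i − 1, so university i contributes w_i if α_i > 1, else 0.
α_i > 1 for i ∈ {3}; NE contributions (0, 0, 8, 0, 0), X = 8.
W^NE = Σw_i − X^NE + (Σα_i)·X^NE = 52 + 2.6·8 = 72.8.
Planner: ∂(Σu_j)/∂x_i = Σα_j − 1 = 2.6 > 0, so everyone contributes w_i; X^SO = 52, W^SO = 52 + 2.6·52 = 187.2.
Deadweight loss = 114.4.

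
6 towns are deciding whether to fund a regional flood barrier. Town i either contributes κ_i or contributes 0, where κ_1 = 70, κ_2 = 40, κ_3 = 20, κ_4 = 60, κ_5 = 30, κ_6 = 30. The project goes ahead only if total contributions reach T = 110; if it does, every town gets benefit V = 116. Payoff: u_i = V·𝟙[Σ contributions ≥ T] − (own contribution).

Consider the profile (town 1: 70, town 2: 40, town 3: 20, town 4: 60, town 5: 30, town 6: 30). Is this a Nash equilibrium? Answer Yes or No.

No

Total = 250 ≥ 110: provided.
Town 1 (pledges 70, payoff 46): dropping to 0 → total 180, payoff 116. Profitable deviation.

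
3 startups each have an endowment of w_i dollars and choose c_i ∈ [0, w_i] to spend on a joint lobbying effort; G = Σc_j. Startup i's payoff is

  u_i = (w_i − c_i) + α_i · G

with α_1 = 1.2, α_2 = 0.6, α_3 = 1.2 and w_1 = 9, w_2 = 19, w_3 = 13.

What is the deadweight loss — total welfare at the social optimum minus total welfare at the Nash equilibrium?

38

∂u_i/∂c_i = α_i − 1, so startup i contributes w_i if α_i > 1, else 0.
α_i > 1 for i ∈ {1, 3}; NE contributions (9, 0, 13), G = 22.
W^NE = Σw_i − G^NE + (Σα_i)·G^NE = 41 + 2·22 = 85.
Planner: ∂(Σu_j)/∂c_i = Σα_j − 1 = 2 > 0, so everyone contributes w_i; G^SO = 41, W^SO = 41 + 2·41 = 123.
Deadweight loss = 38.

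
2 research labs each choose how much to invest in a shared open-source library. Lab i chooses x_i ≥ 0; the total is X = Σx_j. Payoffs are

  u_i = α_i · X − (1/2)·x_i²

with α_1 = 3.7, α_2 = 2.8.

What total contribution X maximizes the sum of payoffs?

13

Planner FOC: ∂(Σu_j)/∂x_i = (Σα_j) − x_i = 0, so x_i^SO = Σα_j = 6.5 for every i; X^SO = 13.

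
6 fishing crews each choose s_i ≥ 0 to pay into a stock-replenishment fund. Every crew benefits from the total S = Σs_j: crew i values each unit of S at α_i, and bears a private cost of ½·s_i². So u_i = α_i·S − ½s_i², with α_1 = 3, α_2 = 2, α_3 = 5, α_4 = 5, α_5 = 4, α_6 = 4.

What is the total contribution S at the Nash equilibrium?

Crew i's FOC: ∂u_i/∂s_i = α_i − s_i = 0, so s_i* = α_i.
NE contributions = (3, 2, 5, 5, 4, 4); S = 23.

23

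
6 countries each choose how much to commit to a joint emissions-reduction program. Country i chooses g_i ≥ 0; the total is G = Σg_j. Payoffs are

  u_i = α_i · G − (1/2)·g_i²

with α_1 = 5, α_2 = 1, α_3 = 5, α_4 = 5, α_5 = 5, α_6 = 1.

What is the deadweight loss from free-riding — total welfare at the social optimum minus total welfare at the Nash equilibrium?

Country i's FOC: ∂u_i/∂g_i = α_i − g_i = 0, so g_i* = α_i.
NE contributions = (5, 1, 5, 5, 5, 1); G = 22.
W^NE = (Σα)·G − ½Σα_i² = 22² − ½·102 = 433.
Planner sets g_i = Σα_j = 22 for every i, so G^SO = 6·22 = 132.
W^SO = (Σα)·G^SO − ½·6·(Σα)² = (6/2)·22² = 1452.
Deadweight loss = W^SO − W^NE = 1019.

1019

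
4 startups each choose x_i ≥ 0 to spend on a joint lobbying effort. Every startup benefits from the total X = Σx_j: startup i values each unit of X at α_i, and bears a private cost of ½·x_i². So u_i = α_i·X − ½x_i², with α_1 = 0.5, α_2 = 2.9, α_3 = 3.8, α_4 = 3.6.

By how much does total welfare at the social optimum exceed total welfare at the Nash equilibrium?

134.67

Startup i's FOC: ∂u_i/∂x_i = α_i − x_i = 0, so x_i* = α_i.
NE contributions = (0.5, 2.9, 3.8, 3.6); X = 10.8.
W^NE = (Σα)·X − ½Σα_i² = 10.8² − ½·36.06 = 98.61.
Planner sets x_i = Σα_j = 10.8 for every i, so X^SO = 4·10.8 = 43.2.
W^SO = (Σα)·X^SO − ½·4·(Σα)² = (4/2)·10.8² = 233.28.
Deadweight loss = W^SO − W^NE = 134.67.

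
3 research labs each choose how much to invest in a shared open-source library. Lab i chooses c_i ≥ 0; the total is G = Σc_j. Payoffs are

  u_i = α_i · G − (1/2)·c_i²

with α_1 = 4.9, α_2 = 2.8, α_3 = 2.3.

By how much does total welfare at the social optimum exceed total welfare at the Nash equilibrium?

68.57

Lab i's FOC: ∂u_i/∂c_i = α_i − c_i = 0, so c_i* = α_i.
NE contributions = (4.9, 2.8, 2.3); G = 10.
W^NE = (Σα)·G − ½Σα_i² = 10² − ½·37.14 = 81.43.
Planner sets c_i = Σα_j = 10 for every i, so G^SO = 3·10 = 30.
W^SO = (Σα)·G^SO − ½·3·(Σα)² = (3/2)·10² = 150.
Deadweight loss = W^SO − W^NE = 68.57.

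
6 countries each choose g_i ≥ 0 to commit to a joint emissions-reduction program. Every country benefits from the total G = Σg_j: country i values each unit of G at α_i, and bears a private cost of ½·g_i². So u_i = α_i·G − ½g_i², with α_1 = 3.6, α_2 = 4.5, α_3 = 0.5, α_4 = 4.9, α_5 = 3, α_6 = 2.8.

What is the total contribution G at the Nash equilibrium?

Country i's FOC: ∂u_i/∂g_i = α_i − g_i = 0, so g_i* = α_i.
NE contributions = (3.6, 4.5, 0.5, 4.9, 3, 2.8); G = 19.3.

19.3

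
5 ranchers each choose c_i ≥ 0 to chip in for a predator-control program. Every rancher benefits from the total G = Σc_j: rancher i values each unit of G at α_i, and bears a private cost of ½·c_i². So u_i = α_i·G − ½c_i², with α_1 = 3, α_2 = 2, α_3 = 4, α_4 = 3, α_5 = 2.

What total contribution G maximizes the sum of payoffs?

70

Planner FOC: ∂(Σu_j)/∂c_i = (Σα_j) − c_i = 0, so c_i^SO = Σα_j = 14 for every i; G^SO = 70.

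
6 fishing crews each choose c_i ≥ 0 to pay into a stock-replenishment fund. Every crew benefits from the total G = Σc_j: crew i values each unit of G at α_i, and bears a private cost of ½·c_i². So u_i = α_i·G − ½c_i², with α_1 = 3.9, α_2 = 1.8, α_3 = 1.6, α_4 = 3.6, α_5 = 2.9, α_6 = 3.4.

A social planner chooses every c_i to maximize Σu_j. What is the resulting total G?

Planner FOC: ∂(Σu_j)/∂c_i = (Σα_j) − c_i = 0, so c_i^SO = Σα_j = 17.2 for every i; G^SO = 103.2.

103.2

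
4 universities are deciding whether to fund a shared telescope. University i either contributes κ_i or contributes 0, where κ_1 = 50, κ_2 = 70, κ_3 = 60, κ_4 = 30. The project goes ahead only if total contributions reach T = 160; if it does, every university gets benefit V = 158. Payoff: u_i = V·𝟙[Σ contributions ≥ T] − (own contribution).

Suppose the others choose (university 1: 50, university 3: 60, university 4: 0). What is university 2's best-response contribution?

Others' total = 110. Contributing 70 brings total to 180 ≥ 160: gain V − κ_2 = 88.
Best response: 70.

70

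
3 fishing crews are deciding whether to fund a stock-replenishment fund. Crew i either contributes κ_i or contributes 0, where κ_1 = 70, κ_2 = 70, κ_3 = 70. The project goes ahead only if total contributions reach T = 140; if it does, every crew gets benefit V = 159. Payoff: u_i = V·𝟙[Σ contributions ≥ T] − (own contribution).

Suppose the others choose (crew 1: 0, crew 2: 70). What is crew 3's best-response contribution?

Others' total = 70. Contributing 70 brings total to 140 ≥ 140: gain V − κ_3 = 89.
Best response: 70.

70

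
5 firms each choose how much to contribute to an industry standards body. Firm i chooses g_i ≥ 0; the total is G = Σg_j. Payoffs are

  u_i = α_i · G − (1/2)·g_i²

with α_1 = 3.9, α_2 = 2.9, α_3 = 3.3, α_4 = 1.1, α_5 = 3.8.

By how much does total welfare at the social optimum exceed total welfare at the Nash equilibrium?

362.58

Firm i's FOC: ∂u_i/∂g_i = α_i − g_i = 0, so g_i* = α_i.
NE contributions = (3.9, 2.9, 3.3, 1.1, 3.8); G = 15.
W^NE = (Σα)·G − ½Σα_i² = 15² − ½·50.16 = 199.92.
Planner sets g_i = Σα_j = 15 for every i, so G^SO = 5·15 = 75.
W^SO = (Σα)·G^SO − ½·5·(Σα)² = (5/2)·15² = 562.5.
Deadweight loss = W^SO − W^NE = 362.58.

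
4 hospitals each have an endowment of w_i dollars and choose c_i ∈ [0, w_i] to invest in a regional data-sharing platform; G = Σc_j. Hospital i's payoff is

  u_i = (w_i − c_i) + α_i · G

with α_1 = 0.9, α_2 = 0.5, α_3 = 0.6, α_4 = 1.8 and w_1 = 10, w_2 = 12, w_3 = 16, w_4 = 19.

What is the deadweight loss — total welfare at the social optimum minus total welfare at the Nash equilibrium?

∂u_i/∂c_i = α_i − 1, so hospital i contributes w_i if α_i > 1, else 0.
α_i > 1 for i ∈ {4}; NE contributions (0, 0, 0, 19), G = 19.
W^NE = Σw_i − G^NE + (Σα_i)·G^NE = 57 + 2.8·19 = 110.2.
Planner: ∂(Σu_j)/∂c_i = Σα_j − 1 = 2.8 > 0, so everyone contributes w_i; G^SO = 57, W^SO = 57 + 2.8·57 = 216.6.
Deadweight loss = 106.4.

106.4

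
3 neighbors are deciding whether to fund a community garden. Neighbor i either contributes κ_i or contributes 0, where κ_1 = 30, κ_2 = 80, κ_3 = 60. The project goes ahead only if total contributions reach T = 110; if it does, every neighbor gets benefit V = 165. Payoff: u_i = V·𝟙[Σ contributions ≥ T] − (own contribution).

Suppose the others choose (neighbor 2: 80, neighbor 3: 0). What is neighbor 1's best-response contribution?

Others' total = 80. Contributing 30 brings total to 110 ≥ 110: gain V − κ_1 = 135.
Best response: 30.

30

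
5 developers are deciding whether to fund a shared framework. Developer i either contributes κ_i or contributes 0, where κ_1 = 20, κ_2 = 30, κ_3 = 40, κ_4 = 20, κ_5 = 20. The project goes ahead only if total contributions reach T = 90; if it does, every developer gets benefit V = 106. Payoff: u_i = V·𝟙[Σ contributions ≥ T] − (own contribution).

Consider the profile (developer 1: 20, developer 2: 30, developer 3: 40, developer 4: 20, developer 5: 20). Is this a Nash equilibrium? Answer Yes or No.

Total = 130 ≥ 90: provided.
Developer 1 (pledges 20, payoff 86): dropping to 0 → total 110, payoff 106. Profitable deviation.

No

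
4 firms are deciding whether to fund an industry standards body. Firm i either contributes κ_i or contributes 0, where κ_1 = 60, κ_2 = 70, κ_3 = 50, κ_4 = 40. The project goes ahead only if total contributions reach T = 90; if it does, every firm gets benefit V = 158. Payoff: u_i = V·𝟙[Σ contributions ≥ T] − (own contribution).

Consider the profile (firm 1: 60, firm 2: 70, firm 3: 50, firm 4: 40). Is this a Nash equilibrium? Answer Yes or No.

No

Total = 220 ≥ 90: provided.
Firm 1 (pledges 60, payoff 98): dropping to 0 → total 160, payoff 158. Profitable deviation.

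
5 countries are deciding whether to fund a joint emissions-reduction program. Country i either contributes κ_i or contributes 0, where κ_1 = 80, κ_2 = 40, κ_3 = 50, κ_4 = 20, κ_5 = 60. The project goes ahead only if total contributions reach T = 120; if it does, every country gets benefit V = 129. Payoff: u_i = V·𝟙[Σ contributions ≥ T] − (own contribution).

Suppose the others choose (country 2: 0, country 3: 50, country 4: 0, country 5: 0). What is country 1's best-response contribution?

80

Others' total = 50. Contributing 80 brings total to 130 ≥ 120: gain V − κ_1 = 49.
Best response: 80.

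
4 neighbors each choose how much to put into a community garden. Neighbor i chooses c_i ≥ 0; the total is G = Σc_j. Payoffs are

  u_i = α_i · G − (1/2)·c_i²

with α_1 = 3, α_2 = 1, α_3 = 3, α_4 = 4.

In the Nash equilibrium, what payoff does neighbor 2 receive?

Neighbor i's FOC: ∂u_i/∂c_i = α_i − c_i = 0, so c_i* = α_i.
NE contributions = (3, 1, 3, 4); G = 11.
u_2 = α_2·G − ½·(c_2)² = 1·11 − ½·1² = 10.5.

10.5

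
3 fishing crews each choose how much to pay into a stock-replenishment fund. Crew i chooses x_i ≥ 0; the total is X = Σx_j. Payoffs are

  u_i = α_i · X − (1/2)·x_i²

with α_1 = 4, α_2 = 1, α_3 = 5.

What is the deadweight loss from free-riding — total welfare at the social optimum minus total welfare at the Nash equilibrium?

Crew i's FOC: ∂u_i/∂x_i = α_i − x_i = 0, so x_i* = α_i.
NE contributions = (4, 1, 5); X = 10.
W^NE = (Σα)·X − ½Σα_i² = 10² − ½·42 = 79.
Planner sets x_i = Σα_j = 10 for every i, so X^SO = 3·10 = 30.
W^SO = (Σα)·X^SO − ½·3·(Σα)² = (3/2)·10² = 150.
Deadweight loss = W^SO − W^NE = 71.

71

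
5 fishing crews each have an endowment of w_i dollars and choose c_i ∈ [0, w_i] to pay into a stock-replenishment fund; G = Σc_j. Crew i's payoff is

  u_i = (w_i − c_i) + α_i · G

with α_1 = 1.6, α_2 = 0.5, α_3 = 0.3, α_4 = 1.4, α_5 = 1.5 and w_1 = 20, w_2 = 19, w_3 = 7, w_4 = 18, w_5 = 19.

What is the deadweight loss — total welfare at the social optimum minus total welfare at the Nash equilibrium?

∂u_i/∂c_i = α_i − 1, so crew i contributes w_i if α_i > 1, else 0.
α_i > 1 for i ∈ {1, 4, 5}; NE contributions (20, 0, 0, 18, 19), G = 57.
W^NE = Σw_i − G^NE + (Σα_i)·G^NE = 83 + 4.3·57 = 328.1.
Planner: ∂(Σu_j)/∂c_i = Σα_j − 1 = 4.3 > 0, so everyone contributes w_i; G^SO = 83, W^SO = 83 + 4.3·83 = 439.9.
Deadweight loss = 111.8.

111.8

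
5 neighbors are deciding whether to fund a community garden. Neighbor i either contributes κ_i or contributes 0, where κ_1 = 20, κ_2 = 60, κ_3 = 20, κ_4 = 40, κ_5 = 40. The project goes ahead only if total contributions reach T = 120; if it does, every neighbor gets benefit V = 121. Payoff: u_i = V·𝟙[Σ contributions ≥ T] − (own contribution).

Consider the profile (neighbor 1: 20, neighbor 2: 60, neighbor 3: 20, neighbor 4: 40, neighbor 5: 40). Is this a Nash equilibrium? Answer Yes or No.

Total = 180 ≥ 120: provided.
Neighbor 1 (pledges 20, payoff 101): dropping to 0 → total 160, payoff 121. Profitable deviation.

No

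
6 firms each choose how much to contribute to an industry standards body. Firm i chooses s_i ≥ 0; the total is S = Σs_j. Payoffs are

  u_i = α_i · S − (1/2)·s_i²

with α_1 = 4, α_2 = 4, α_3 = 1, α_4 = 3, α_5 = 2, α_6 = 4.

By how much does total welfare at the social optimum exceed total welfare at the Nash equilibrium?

Firm i's FOC: ∂u_i/∂s_i = α_i − s_i = 0, so s_i* = α_i.
NE contributions = (4, 4, 1, 3, 2, 4); S = 18.
W^NE = (Σα)·S − ½Σα_i² = 18² − ½·62 = 293.
Planner sets s_i = Σα_j = 18 for every i, so S^SO = 6·18 = 108.
W^SO = (Σα)·S^SO − ½·6·(Σα)² = (6/2)·18² = 972.
Deadweight loss = W^SO − W^NE = 679.

679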